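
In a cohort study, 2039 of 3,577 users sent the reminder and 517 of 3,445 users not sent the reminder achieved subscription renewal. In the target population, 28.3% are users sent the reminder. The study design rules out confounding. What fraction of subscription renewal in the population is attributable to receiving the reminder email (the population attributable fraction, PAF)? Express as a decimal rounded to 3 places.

p₁ = P(outcome | exposed) = 2039/3577 = 0.57003
p₀ = P(outcome | unexposed) = 517/3445 = 0.15007
Overall risk P(Y=1) = π·p₁ + (1−π)·p₀ = 0.283×0.57003 + 0.717×0.15007 = 0.26892.
Under exogeneity, PAF = [P(Y=1) − p₀] / P(Y=1).
PAF = (0.26892 − 0.15007) / 0.26892 ≈ 0.4419

PAF ≈ 0.442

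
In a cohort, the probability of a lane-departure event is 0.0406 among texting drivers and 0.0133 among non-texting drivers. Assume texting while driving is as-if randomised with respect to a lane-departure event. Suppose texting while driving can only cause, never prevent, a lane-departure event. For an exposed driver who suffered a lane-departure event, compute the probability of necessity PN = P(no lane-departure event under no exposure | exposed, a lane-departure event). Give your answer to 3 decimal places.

Let p₁ = 0.0406, p₀ = 0.0133.
Under exogeneity and monotonicity, PN = (p₁ − p₀) / p₁.
PN = (0.0406 − 0.0133) / 0.0406 = 0.0273 / 0.0406 ≈ 0.6724

PN ≈ 0.672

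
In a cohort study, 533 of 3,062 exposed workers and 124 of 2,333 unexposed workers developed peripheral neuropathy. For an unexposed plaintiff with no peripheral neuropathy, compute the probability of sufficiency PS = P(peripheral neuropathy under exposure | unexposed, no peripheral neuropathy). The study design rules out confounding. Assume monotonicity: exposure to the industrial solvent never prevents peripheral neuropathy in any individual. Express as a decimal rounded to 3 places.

PS ≈ 0.128

p₁ = P(outcome | exposed) = 533/3062 = 0.17407
p₀ = P(outcome | unexposed) = 124/2333 = 0.05315
Under exogeneity and monotonicity, PS = (p₁ − p₀) / (1 − p₀).
PS = (0.17407 − 0.05315) / (1 − 0.05315) = 0.12092 / 0.94685 ≈ 0.1277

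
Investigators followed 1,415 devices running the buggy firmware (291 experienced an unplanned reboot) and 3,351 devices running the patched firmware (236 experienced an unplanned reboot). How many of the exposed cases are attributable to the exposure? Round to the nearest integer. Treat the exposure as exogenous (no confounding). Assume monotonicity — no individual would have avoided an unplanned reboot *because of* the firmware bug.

p₁ = P(outcome | exposed) = 291/1415 = 0.20565
p₀ = P(outcome | unexposed) = 236/3351 = 0.070427
PN = (p₁ − p₀)/p₁ = (0.20565 − 0.070427) / 0.20565 ≈ 0.65755.
Attributable cases ≈ PN × (exposed cases) = 0.65755 × 291 ≈ 191.35.

about 191 cases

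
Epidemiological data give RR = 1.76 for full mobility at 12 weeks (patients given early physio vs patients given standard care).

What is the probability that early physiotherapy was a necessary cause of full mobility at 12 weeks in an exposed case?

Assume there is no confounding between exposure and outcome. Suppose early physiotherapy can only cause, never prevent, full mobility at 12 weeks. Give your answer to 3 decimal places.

PN ≈ 0.432

Under exogeneity and monotonicity, PN = (RR − 1) / RR = 1 − 1/RR.
PN = (1.76 − 1) / 1.76 = 0.76 / 1.76 ≈ 0.4318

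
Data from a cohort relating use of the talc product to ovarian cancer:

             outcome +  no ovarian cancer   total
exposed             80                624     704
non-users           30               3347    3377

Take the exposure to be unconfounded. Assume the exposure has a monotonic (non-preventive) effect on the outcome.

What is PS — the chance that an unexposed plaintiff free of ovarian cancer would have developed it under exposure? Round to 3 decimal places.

PS ≈ 0.106

p₁ = P(outcome | exposed) = 80/704 = 0.11364
p₀ = P(outcome | unexposed) = 30/3377 = 0.0088836
Under exogeneity and monotonicity, PS = (p₁ − p₀) / (1 − p₀).
PS = (0.11364 − 0.0088836) / (1 − 0.0088836) = 0.10475 / 0.99112 ≈ 0.1057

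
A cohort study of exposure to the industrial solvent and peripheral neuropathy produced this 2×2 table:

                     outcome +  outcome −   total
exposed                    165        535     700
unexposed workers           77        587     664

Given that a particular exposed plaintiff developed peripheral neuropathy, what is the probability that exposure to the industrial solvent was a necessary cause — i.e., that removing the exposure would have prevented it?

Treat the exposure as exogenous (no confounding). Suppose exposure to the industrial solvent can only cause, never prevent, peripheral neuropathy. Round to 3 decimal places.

PN ≈ 0.508

p₁ = P(outcome | exposed) = 165/700 = 0.23571
p₀ = P(outcome | unexposed) = 77/664 = 0.11596
Under exogeneity and monotonicity, PN = (p₁ − p₀)/p₁.
PN = (0.23571 − 0.11596) / 0.23571 ≈ 0.5080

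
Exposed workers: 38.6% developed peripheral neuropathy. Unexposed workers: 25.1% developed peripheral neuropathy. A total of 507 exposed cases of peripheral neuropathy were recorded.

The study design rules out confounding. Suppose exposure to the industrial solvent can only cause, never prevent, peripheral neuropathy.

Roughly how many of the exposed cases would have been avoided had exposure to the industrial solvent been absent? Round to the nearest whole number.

p₁ = 0.386, p₀ = 0.251.
PN = (p₁ − p₀)/p₁ = (0.386 − 0.251) / 0.386 ≈ 0.34974.
Attributable cases ≈ PN × (exposed cases) = 0.34974 × 507 ≈ 177.32.

about 177 cases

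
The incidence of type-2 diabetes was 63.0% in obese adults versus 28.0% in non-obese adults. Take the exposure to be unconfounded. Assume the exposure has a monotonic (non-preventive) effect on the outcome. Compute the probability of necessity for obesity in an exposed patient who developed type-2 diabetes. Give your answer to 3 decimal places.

p₁ = 0.63, p₀ = 0.28.
Under exogeneity and monotonicity, PN = (p₁ − p₀) / p₁.
PN = (0.63 − 0.28) / 0.63 = 0.35 / 0.63 ≈ 0.5556

PN ≈ 0.556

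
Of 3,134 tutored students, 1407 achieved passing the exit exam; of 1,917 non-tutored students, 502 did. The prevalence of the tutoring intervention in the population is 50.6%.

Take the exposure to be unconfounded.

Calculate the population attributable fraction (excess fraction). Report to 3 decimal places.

p₁ = P(outcome | exposed) = 1407/3134 = 0.44895
p₀ = P(outcome | unexposed) = 502/1917 = 0.26187
Overall risk P(Y=1) = π·p₁ + (1−π)·p₀ = 0.506×0.44895 + 0.494×0.26187 = 0.35653.
Under exogeneity, PAF = [P(Y=1) − p₀] / P(Y=1).
PAF = (0.35653 − 0.26187) / 0.35653 ≈ 0.2655

PAF ≈ 0.266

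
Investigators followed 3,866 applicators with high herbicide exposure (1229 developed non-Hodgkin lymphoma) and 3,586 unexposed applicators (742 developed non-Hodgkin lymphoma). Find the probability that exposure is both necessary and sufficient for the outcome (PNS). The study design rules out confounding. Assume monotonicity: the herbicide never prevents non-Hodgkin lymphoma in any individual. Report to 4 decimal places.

PNS ≈ 0.1110

p₁ = P(outcome | exposed) = 1229/3866 = 0.3179
p₀ = P(outcome | unexposed) = 742/3586 = 0.20692
Under exogeneity and monotonicity, PNS = p₁ − p₀.
PNS = 0.3179 − 0.20692 = 0.11098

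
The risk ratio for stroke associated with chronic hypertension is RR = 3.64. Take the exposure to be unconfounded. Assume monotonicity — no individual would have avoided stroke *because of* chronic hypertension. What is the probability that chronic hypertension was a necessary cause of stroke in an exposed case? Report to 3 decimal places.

PN ≈ 0.725

Under exogeneity and monotonicity, PN = (RR − 1) / RR = 1 − 1/RR.
PN = (3.64 − 1) / 3.64 = 2.64 / 3.64 ≈ 0.7253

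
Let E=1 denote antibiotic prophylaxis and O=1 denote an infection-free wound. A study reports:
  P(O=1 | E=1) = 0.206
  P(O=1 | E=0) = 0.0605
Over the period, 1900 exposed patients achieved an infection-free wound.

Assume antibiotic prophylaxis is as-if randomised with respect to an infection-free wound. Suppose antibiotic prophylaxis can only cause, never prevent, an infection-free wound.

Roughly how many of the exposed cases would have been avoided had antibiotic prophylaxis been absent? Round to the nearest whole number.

about 1342 cases

Let p₁ = 0.206, p₀ = 0.0605.
PN = (p₁ − p₀)/p₁ = (0.206 − 0.0605) / 0.206 ≈ 0.70631.
Attributable cases ≈ PN × (exposed cases) = 0.70631 × 1900 ≈ 1341.99.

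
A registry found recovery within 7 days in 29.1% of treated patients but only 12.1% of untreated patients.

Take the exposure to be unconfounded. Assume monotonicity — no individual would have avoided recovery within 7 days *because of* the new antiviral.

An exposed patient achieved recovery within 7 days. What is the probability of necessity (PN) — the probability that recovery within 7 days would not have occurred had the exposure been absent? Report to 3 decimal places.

p₁ = 0.291, p₀ = 0.121.
Under exogeneity and monotonicity, PN = (p₁ − p₀) / p₁.
PN = (0.291 − 0.121) / 0.291 = 0.17 / 0.291 ≈ 0.5842

PN ≈ 0.584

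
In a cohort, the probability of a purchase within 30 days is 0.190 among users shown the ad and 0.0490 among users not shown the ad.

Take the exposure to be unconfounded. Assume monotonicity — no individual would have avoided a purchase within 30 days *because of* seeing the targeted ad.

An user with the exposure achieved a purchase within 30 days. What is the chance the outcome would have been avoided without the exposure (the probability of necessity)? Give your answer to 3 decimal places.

Let p₁ = 0.19, p₀ = 0.049.
Under exogeneity and monotonicity, PN = (p₁ − p₀) / p₁.
PN = (0.19 − 0.049) / 0.19 = 0.141 / 0.19 ≈ 0.7421

PN ≈ 0.742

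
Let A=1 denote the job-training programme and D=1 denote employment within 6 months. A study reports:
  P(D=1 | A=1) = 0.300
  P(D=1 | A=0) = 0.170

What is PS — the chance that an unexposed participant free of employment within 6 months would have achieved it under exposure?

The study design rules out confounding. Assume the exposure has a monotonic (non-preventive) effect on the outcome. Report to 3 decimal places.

PS ≈ 0.157

Let p₁ = 0.3, p₀ = 0.17.
Under exogeneity and monotonicity, PS = (p₁ − p₀) / (1 − p₀).
PS = (0.3 − 0.17) / (1 − 0.17) = 0.13 / 0.83 ≈ 0.1566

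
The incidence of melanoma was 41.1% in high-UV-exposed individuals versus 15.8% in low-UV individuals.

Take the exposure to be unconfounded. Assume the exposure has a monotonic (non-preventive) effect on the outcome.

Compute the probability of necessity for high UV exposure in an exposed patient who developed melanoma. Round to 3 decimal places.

p₁ = 0.411, p₀ = 0.158.
Under exogeneity and monotonicity, PN = (p₁ − p₀) / p₁.
PN = (0.411 − 0.158) / 0.411 = 0.253 / 0.411 ≈ 0.6156

PN ≈ 0.616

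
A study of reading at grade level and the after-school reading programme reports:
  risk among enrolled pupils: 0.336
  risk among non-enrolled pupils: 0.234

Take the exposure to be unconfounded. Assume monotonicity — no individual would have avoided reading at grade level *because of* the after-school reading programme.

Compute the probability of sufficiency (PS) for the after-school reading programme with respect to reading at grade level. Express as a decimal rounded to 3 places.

PS ≈ 0.133

Let p₁ = 0.336, p₀ = 0.234.
Under exogeneity and monotonicity, PS = (p₁ − p₀) / (1 − p₀).
PS = (0.336 − 0.234) / (1 − 0.234) = 0.102 / 0.766 ≈ 0.1332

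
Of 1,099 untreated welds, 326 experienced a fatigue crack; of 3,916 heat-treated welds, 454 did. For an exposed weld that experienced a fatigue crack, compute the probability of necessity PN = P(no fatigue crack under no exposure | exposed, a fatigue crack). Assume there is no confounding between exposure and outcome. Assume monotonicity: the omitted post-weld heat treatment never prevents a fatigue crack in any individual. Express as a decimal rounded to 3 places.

PN ≈ 0.609

p₁ = P(outcome | exposed) = 326/1099 = 0.29663
p₀ = P(outcome | unexposed) = 454/3916 = 0.11593
Under exogeneity and monotonicity, PN = (p₁ − p₀) / p₁.
PN = (0.29663 − 0.11593) / 0.29663 = 0.1807 / 0.29663 ≈ 0.6092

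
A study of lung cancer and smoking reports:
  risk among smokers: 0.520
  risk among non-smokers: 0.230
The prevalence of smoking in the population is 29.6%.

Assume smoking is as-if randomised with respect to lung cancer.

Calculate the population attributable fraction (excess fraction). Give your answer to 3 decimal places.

Let p₁ = 0.52, p₀ = 0.23.
Overall risk P(Y=1) = π·p₁ + (1−π)·p₀ = 0.296×0.52 + 0.704×0.23 = 0.31584.
Under exogeneity, PAF = [P(Y=1) − p₀] / P(Y=1).
PAF = (0.31584 − 0.23) / 0.31584 ≈ 0.2718

PAF ≈ 0.272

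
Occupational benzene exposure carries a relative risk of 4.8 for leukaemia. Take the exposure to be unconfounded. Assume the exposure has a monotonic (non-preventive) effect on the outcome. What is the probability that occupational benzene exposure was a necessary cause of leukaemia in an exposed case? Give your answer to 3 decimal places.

Under exogeneity and monotonicity, PN = (RR − 1) / RR = 1 − 1/RR.
PN = (4.8 − 1) / 4.8 = 3.8 / 4.8 ≈ 0.7917

PN ≈ 0.792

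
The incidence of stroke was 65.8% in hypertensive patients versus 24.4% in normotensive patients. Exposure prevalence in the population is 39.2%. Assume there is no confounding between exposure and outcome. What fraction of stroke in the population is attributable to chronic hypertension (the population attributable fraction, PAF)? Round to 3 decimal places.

PAF ≈ 0.399

p₁ = 0.658, p₀ = 0.244.
Overall risk P(Y=1) = π·p₁ + (1−π)·p₀ = 0.392×0.658 + 0.608×0.244 = 0.40629.
Under exogeneity, PAF = [P(Y=1) − p₀] / P(Y=1).
PAF = (0.40629 − 0.244) / 0.40629 ≈ 0.3994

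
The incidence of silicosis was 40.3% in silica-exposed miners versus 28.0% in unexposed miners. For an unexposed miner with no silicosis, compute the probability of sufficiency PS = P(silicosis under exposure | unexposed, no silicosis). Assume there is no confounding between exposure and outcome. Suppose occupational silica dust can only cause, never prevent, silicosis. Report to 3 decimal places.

p₁ = 0.403, p₀ = 0.28.
Under exogeneity and monotonicity, PS = (p₁ − p₀) / (1 − p₀).
PS = (0.403 − 0.28) / (1 − 0.28) = 0.123 / 0.72 ≈ 0.1708

PS ≈ 0.171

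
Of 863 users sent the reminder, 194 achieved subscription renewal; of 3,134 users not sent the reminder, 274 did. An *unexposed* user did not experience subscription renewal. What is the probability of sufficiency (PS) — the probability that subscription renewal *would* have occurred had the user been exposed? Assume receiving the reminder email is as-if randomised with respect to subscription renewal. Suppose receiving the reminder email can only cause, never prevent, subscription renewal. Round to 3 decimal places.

PS ≈ 0.151

p₁ = P(outcome | exposed) = 194/863 = 0.2248
p₀ = P(outcome | unexposed) = 274/3134 = 0.087428
Under exogeneity and monotonicity, PS = (p₁ − p₀) / (1 − p₀).
PS = (0.2248 − 0.087428) / (1 − 0.087428) = 0.13737 / 0.91257 ≈ 0.1505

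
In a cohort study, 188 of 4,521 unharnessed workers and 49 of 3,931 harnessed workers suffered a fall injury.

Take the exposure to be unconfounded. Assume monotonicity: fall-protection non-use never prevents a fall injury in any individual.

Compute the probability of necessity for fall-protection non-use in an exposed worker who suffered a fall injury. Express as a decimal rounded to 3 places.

PN ≈ 0.700

p₁ = P(outcome | exposed) = 188/4521 = 0.041584
p₀ = P(outcome | unexposed) = 49/3931 = 0.012465
Under exogeneity and monotonicity, PN = (p₁ − p₀) / p₁.
PN = (0.041584 − 0.012465) / 0.041584 = 0.029119 / 0.041584 ≈ 0.7002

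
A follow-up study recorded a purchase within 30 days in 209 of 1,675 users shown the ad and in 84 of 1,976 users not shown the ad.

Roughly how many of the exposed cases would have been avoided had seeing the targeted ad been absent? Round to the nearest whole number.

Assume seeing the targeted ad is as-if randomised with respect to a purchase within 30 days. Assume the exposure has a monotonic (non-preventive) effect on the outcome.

about 138 cases

p₁ = P(outcome | exposed) = 209/1675 = 0.12478
p₀ = P(outcome | unexposed) = 84/1976 = 0.04251
PN = (p₁ − p₀)/p₁ = (0.12478 − 0.04251) / 0.12478 ≈ 0.65931.
Attributable cases ≈ PN × (exposed cases) = 0.65931 × 209 ≈ 137.80.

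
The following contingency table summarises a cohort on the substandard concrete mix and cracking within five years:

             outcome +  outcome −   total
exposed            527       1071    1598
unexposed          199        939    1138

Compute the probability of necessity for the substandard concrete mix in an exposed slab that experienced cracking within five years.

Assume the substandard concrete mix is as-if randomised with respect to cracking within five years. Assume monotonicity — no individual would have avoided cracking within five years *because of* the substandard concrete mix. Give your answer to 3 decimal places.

PN ≈ 0.470

p₁ = P(outcome | exposed) = 527/1598 = 0.32979
p₀ = P(outcome | unexposed) = 199/1138 = 0.17487
Under exogeneity and monotonicity, PN = (p₁ − p₀)/p₁.
PN = (0.32979 − 0.17487) / 0.32979 ≈ 0.4698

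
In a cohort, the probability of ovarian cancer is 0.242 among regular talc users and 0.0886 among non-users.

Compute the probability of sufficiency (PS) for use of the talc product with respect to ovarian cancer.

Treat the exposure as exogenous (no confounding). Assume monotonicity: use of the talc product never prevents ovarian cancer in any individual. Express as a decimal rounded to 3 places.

PS ≈ 0.168

Let p₁ = 0.242, p₀ = 0.0886.
Under exogeneity and monotonicity, PS = (p₁ − p₀) / (1 − p₀).
PS = (0.242 − 0.0886) / (1 − 0.0886) = 0.1534 / 0.9114 ≈ 0.1683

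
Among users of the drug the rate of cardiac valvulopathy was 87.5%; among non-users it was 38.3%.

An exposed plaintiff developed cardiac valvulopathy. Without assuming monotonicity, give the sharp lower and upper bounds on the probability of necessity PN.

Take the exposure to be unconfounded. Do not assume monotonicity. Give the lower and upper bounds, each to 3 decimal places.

p₁ = 0.875, p₀ = 0.383.
Under exogeneity alone the bounds on PN are max{0,(p₁−p₀)/p₁} ≤ PN ≤ min{1,(1−p₀)/p₁}.
  lower = (p₁ − p₀)/p₁ = 0.492 / 0.875 ≈ 0.5623
  upper = min{1, (1 − p₀)/p₁} = 0.617 / 0.875 ≈ 0.7051

0.562 ≤ PN ≤ 0.705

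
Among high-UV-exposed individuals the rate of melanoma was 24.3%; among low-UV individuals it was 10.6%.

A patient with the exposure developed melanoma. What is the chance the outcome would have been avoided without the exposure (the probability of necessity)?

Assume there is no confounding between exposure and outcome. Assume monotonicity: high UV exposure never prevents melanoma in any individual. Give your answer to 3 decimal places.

p₁ = 0.243, p₀ = 0.106.
Under exogeneity and monotonicity, PN = (p₁ − p₀) / p₁.
PN = (0.243 − 0.106) / 0.243 = 0.137 / 0.243 ≈ 0.5638

PN ≈ 0.564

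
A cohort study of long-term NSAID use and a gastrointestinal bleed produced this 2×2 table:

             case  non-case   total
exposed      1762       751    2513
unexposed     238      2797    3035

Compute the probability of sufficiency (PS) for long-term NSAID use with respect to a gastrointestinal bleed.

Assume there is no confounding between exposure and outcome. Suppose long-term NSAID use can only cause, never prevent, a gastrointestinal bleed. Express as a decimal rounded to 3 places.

PS ≈ 0.676

p₁ = P(outcome | exposed) = 1762/2513 = 0.70115
p₀ = P(outcome | unexposed) = 238/3035 = 0.078418
Under exogeneity and monotonicity, PS = (p₁ − p₀) / (1 − p₀).
PS = (0.70115 − 0.078418) / (1 − 0.078418) = 0.62274 / 0.92158 ≈ 0.6757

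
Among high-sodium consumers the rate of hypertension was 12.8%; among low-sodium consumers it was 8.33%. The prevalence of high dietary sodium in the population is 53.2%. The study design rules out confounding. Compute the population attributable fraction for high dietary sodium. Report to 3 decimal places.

PAF ≈ 0.222

p₁ = 0.128, p₀ = 0.0833.
Overall risk P(Y=1) = π·p₁ + (1−π)·p₀ = 0.532×0.128 + 0.468×0.0833 = 0.10708.
Under exogeneity, PAF = [P(Y=1) − p₀] / P(Y=1).
PAF = (0.10708 − 0.0833) / 0.10708 ≈ 0.2221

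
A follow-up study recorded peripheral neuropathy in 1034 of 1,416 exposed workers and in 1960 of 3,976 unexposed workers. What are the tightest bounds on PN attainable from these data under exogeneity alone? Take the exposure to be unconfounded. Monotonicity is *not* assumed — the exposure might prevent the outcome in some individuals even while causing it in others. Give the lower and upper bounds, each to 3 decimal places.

p₁ = P(outcome | exposed) = 1034/1416 = 0.73023
p₀ = P(outcome | unexposed) = 1960/3976 = 0.49296
Under exogeneity alone the bounds on PN are max{0,(p₁−p₀)/p₁} ≤ PN ≤ min{1,(1−p₀)/p₁}.
  lower = (p₁ − p₀)/p₁ = 0.23727 / 0.73023 ≈ 0.3249
  upper = min{1, (1 − p₀)/p₁} = 0.50704 / 0.73023 ≈ 0.6944

0.325 ≤ PN ≤ 0.694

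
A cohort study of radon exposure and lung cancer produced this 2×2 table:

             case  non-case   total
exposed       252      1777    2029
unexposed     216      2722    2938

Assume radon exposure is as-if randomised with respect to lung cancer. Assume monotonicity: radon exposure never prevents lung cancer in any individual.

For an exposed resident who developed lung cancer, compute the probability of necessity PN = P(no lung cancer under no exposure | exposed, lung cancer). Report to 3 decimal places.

PN ≈ 0.408

p₁ = P(outcome | exposed) = 252/2029 = 0.1242
p₀ = P(outcome | unexposed) = 216/2938 = 0.073519
Under exogeneity and monotonicity, PN = (p₁ − p₀) / p₁.
PN = (0.1242 − 0.073519) / 0.1242 = 0.05068 / 0.1242 ≈ 0.4081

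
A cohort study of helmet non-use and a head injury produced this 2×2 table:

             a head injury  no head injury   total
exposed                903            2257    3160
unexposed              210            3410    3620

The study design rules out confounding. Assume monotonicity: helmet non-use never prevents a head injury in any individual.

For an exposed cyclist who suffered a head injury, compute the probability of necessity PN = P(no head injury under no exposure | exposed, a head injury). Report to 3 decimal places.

PN ≈ 0.797

p₁ = P(outcome | exposed) = 903/3160 = 0.28576
p₀ = P(outcome | unexposed) = 210/3620 = 0.058011
Under exogeneity and monotonicity, PN = (p₁ − p₀)/p₁.
PN = (0.28576 − 0.058011) / 0.28576 ≈ 0.7970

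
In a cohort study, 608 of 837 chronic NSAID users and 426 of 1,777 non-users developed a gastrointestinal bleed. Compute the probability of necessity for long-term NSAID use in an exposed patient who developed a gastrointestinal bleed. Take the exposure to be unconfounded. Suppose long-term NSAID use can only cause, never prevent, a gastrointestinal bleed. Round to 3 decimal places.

p₁ = P(outcome | exposed) = 608/837 = 0.7264
p₀ = P(outcome | unexposed) = 426/1777 = 0.23973
Under exogeneity and monotonicity, PN = (p₁ − p₀) / p₁.
PN = (0.7264 − 0.23973) / 0.7264 = 0.48667 / 0.7264 ≈ 0.6700

PN ≈ 0.670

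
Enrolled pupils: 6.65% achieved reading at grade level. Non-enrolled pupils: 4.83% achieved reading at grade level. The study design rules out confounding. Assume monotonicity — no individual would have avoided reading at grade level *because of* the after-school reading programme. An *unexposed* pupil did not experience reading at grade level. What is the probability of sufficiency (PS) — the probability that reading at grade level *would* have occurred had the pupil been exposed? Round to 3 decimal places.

PS ≈ 0.019

p₁ = 0.0665, p₀ = 0.0483.
Under exogeneity and monotonicity, PS = (p₁ − p₀) / (1 − p₀).
PS = (0.0665 − 0.0483) / (1 − 0.0483) = 0.0182 / 0.9517 ≈ 0.0191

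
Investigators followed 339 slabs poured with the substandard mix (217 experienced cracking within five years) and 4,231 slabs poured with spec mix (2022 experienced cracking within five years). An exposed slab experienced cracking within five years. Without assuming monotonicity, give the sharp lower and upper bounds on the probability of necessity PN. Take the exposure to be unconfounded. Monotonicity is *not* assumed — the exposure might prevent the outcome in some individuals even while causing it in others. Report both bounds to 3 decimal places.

p₁ = P(outcome | exposed) = 217/339 = 0.64012
p₀ = P(outcome | unexposed) = 2022/4231 = 0.4779
Under exogeneity alone the bounds on PN are max{0,(p₁−p₀)/p₁} ≤ PN ≤ min{1,(1−p₀)/p₁}.
  lower = (p₁ − p₀)/p₁ = 0.16222 / 0.64012 ≈ 0.2534
  upper = min{1, (1 − p₀)/p₁} = 0.5221 / 0.64012 ≈ 0.8156

0.253 ≤ PN ≤ 0.816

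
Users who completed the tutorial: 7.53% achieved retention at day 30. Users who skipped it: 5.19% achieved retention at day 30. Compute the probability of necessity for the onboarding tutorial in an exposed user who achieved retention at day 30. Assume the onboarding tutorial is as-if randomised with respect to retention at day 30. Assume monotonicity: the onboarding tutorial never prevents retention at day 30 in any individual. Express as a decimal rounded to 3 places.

p₁ = 0.0753, p₀ = 0.0519.
Under exogeneity and monotonicity, PN = (p₁ − p₀) / p₁.
PN = (0.0753 − 0.0519) / 0.0753 = 0.0234 / 0.0753 ≈ 0.3108

PN ≈ 0.311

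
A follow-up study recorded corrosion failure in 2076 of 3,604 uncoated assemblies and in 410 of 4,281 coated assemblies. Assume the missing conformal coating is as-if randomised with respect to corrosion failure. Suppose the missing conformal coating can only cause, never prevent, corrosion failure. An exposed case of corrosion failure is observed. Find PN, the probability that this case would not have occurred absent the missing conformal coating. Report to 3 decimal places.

p₁ = P(outcome | exposed) = 2076/3604 = 0.57603
p₀ = P(outcome | unexposed) = 410/4281 = 0.095772
Under exogeneity and monotonicity, PN = (p₁ − p₀) / p₁.
PN = (0.57603 − 0.095772) / 0.57603 = 0.48025 / 0.57603 ≈ 0.8337

PN ≈ 0.834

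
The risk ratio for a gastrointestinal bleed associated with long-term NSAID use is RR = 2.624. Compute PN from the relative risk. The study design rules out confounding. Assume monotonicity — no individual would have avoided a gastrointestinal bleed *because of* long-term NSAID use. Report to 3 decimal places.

Under exogeneity and monotonicity, PN = (RR − 1) / RR = 1 − 1/RR.
PN = (2.624 − 1) / 2.624 = 1.624 / 2.624 ≈ 0.6189

PN ≈ 0.619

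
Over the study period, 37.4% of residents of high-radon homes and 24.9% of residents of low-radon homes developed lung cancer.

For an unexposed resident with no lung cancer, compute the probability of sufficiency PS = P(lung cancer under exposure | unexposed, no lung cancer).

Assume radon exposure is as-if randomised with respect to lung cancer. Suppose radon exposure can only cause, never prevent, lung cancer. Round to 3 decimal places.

PS ≈ 0.166

p₁ = 0.374, p₀ = 0.249.
Under exogeneity and monotonicity, PS = (p₁ − p₀) / (1 − p₀).
PS = (0.374 − 0.249) / (1 − 0.249) = 0.125 / 0.751 ≈ 0.1664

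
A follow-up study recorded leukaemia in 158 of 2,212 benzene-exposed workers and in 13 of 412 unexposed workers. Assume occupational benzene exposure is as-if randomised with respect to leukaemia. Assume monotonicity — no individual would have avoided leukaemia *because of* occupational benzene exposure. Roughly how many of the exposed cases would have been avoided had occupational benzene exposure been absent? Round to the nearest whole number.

p₁ = P(outcome | exposed) = 158/2212 = 0.071429
p₀ = P(outcome | unexposed) = 13/412 = 0.031553
PN = (p₁ − p₀)/p₁ = (0.071429 − 0.031553) / 0.071429 ≈ 0.55825.
Attributable cases ≈ PN × (exposed cases) = 0.55825 × 158 ≈ 88.20.

about 88 cases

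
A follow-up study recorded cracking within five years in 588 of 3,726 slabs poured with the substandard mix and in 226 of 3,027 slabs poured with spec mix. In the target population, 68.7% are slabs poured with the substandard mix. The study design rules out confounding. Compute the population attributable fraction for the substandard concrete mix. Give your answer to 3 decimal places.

PAF ≈ 0.433

p₁ = P(outcome | exposed) = 588/3726 = 0.15781
p₀ = P(outcome | unexposed) = 226/3027 = 0.074661
Overall risk P(Y=1) = π·p₁ + (1−π)·p₀ = 0.687×0.15781 + 0.313×0.074661 = 0.13178.
Under exogeneity, PAF = [P(Y=1) − p₀] / P(Y=1).
PAF = (0.13178 − 0.074661) / 0.13178 ≈ 0.4335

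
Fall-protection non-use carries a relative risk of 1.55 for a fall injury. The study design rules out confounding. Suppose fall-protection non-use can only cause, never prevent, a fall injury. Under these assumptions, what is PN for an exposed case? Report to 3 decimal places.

Under exogeneity and monotonicity, PN = (RR − 1) / RR = 1 − 1/RR.
PN = (1.55 − 1) / 1.55 = 0.55 / 1.55 ≈ 0.3548

PN ≈ 0.355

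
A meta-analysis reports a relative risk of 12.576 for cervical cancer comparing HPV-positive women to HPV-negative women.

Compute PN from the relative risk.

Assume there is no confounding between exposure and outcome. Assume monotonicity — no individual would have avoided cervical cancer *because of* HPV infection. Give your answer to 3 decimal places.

Under exogeneity and monotonicity, PN = (RR − 1) / RR = 1 − 1/RR.
PN = (12.576 − 1) / 12.576 = 11.58 / 12.576 ≈ 0.9205

PN ≈ 0.920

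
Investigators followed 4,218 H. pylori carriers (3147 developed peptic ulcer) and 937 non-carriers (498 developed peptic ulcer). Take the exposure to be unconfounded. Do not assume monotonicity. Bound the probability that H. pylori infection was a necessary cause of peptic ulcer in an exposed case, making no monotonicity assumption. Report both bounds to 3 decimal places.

0.288 ≤ PN ≤ 0.628

p₁ = P(outcome | exposed) = 3147/4218 = 0.74609
p₀ = P(outcome | unexposed) = 498/937 = 0.53148
Under exogeneity alone the bounds on PN are max{0,(p₁−p₀)/p₁} ≤ PN ≤ min{1,(1−p₀)/p₁}.
  lower = (p₁ − p₀)/p₁ = 0.2146 / 0.74609 ≈ 0.2876
  upper = min{1, (1 − p₀)/p₁} = 0.46852 / 0.74609 ≈ 0.6280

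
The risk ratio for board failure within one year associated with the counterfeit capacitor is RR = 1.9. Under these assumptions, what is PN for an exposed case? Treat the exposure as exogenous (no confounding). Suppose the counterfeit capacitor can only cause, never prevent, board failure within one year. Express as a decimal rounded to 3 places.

Under exogeneity and monotonicity, PN = (RR − 1) / RR = 1 − 1/RR.
PN = (1.9 − 1) / 1.9 = 0.9 / 1.9 ≈ 0.4737

PN ≈ 0.474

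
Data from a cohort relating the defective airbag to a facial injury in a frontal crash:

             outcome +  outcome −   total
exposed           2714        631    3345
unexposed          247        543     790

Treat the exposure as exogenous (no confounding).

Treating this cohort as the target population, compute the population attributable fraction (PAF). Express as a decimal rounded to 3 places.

p₁ = P(outcome | exposed) = 2714/3345 = 0.81136
p₀ = P(outcome | unexposed) = 247/790 = 0.31266
Exposure prevalence π = 3345/4135 = 0.80895; overall risk P(Y=1) = 0.71608.
Under exogeneity, PAF = [P(Y=1) − p₀]/P(Y=1).
PAF = (0.71608 − 0.31266) / 0.71608 ≈ 0.5634

PAF ≈ 0.563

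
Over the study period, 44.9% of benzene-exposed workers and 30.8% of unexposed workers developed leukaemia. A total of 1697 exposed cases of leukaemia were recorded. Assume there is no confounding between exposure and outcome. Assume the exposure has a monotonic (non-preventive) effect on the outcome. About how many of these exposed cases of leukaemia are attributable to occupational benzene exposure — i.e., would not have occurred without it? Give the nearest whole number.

p₁ = 0.449, p₀ = 0.308.
PN = (p₁ − p₀)/p₁ = (0.449 − 0.308) / 0.449 ≈ 0.31403.
Attributable cases ≈ PN × (exposed cases) = 0.31403 × 1697 ≈ 532.91.

about 533 cases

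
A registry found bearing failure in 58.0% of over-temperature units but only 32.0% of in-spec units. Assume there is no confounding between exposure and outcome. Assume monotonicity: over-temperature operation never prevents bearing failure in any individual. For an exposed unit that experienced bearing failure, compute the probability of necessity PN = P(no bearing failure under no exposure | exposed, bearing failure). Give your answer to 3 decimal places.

p₁ = 0.58, p₀ = 0.32.
Under exogeneity and monotonicity, PN = (p₁ − p₀) / p₁.
PN = (0.58 − 0.32) / 0.58 = 0.26 / 0.58 ≈ 0.4483

PN ≈ 0.448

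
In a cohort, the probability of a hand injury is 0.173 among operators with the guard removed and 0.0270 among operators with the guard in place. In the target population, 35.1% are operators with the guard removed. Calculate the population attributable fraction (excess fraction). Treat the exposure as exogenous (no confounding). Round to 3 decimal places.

Let p₁ = 0.173, p₀ = 0.027.
Overall risk P(Y=1) = π·p₁ + (1−π)·p₀ = 0.351×0.173 + 0.649×0.027 = 0.078246.
Under exogeneity, PAF = [P(Y=1) − p₀] / P(Y=1).
PAF = (0.078246 − 0.027) / 0.078246 ≈ 0.6549

PAF ≈ 0.655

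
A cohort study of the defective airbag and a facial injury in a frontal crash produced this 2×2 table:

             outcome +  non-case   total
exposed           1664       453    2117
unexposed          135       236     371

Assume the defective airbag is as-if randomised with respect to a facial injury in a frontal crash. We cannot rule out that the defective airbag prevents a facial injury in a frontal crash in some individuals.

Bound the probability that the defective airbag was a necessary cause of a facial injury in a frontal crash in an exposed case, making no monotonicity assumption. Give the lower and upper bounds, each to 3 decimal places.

0.537 ≤ PN ≤ 0.809

p₁ = P(outcome | exposed) = 1664/2117 = 0.78602
p₀ = P(outcome | unexposed) = 135/371 = 0.36388
Under exogeneity alone the bounds on PN are max{0,(p₁−p₀)/p₁} ≤ PN ≤ min{1,(1−p₀)/p₁}.
  lower = (p₁ − p₀)/p₁ = 0.42214 / 0.78602 ≈ 0.5371
  upper = min{1, (1 − p₀)/p₁} = 0.63612 / 0.78602 ≈ 0.8093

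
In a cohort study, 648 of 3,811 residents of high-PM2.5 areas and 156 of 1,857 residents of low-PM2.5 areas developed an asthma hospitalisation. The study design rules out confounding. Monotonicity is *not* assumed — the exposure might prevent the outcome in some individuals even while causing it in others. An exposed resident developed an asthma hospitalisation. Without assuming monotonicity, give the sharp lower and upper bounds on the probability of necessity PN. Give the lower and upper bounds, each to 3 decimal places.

0.506 ≤ PN ≤ 1.000

p₁ = P(outcome | exposed) = 648/3811 = 0.17003
p₀ = P(outcome | unexposed) = 156/1857 = 0.084006
Under exogeneity alone the bounds on PN are max{0,(p₁−p₀)/p₁} ≤ PN ≤ min{1,(1−p₀)/p₁}.
  lower = (p₁ − p₀)/p₁ = 0.086028 / 0.17003 ≈ 0.5059
  upper = min{1, (1 − p₀)/p₁} = 0.91599 / 0.17003 ≈ 5.3871 → capped at 1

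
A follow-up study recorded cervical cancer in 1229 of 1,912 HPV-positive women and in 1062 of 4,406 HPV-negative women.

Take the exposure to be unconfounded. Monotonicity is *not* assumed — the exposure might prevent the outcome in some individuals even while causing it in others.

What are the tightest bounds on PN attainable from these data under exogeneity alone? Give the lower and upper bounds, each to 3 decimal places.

p₁ = P(outcome | exposed) = 1229/1912 = 0.64278
p₀ = P(outcome | unexposed) = 1062/4406 = 0.24103
Under exogeneity alone the bounds on PN are max{0,(p₁−p₀)/p₁} ≤ PN ≤ min{1,(1−p₀)/p₁}.
  lower = (p₁ − p₀)/p₁ = 0.40175 / 0.64278 ≈ 0.6250
  upper = min{1, (1 − p₀)/p₁} = 0.75897 / 0.64278 ≈ 1.1807 → capped at 1

0.625 ≤ PN ≤ 1.000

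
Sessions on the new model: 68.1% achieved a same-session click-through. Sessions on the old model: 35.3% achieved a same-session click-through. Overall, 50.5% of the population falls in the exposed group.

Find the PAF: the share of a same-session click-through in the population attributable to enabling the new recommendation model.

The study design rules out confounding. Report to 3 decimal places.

p₁ = 0.681, p₀ = 0.353.
Overall risk P(Y=1) = π·p₁ + (1−π)·p₀ = 0.505×0.681 + 0.495×0.353 = 0.51864.
Under exogeneity, PAF = [P(Y=1) − p₀] / P(Y=1).
PAF = (0.51864 − 0.353) / 0.51864 ≈ 0.3194

PAF ≈ 0.319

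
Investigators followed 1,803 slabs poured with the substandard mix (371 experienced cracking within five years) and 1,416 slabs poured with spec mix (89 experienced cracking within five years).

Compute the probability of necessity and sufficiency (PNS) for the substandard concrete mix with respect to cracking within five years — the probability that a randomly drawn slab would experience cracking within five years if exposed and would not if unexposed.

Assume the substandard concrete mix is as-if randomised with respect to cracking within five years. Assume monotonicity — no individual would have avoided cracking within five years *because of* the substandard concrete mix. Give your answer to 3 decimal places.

PNS ≈ 0.143

p₁ = P(outcome | exposed) = 371/1803 = 0.20577
p₀ = P(outcome | unexposed) = 89/1416 = 0.062853
Under exogeneity and monotonicity, PNS = p₁ − p₀.
PNS = 0.20577 − 0.062853 = 0.14292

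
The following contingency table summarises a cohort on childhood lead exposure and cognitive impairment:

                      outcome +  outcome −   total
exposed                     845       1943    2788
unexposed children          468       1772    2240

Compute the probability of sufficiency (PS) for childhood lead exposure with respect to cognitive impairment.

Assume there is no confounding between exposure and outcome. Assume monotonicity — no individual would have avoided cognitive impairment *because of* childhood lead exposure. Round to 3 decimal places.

p₁ = P(outcome | exposed) = 845/2788 = 0.30308
p₀ = P(outcome | unexposed) = 468/2240 = 0.20893
Under exogeneity and monotonicity, PS = (p₁ − p₀)/(1 − p₀).
PS = (0.30308 − 0.20893) / 0.79107 ≈ 0.1190

PS ≈ 0.119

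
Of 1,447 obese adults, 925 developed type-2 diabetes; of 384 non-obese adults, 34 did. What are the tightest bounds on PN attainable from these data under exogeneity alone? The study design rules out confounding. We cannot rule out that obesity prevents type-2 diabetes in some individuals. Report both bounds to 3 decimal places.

0.861 ≤ PN ≤ 1.000

p₁ = P(outcome | exposed) = 925/1447 = 0.63925
p₀ = P(outcome | unexposed) = 34/384 = 0.088542
Under exogeneity alone the bounds on PN are max{0,(p₁−p₀)/p₁} ≤ PN ≤ min{1,(1−p₀)/p₁}.
  lower = (p₁ − p₀)/p₁ = 0.55071 / 0.63925 ≈ 0.8615
  upper = min{1, (1 − p₀)/p₁} = 0.91146 / 0.63925 ≈ 1.4258 → capped at 1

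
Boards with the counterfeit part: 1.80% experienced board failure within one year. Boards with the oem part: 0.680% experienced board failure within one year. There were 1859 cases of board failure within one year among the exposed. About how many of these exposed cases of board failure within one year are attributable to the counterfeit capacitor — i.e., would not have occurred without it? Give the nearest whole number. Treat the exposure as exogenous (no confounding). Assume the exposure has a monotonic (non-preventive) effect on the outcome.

about 1157 cases

p₁ = 0.018, p₀ = 0.0068.
PN = (p₁ − p₀)/p₁ = (0.018 − 0.0068) / 0.018 ≈ 0.62222.
Attributable cases ≈ PN × (exposed cases) = 0.62222 × 1859 ≈ 1156.71.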